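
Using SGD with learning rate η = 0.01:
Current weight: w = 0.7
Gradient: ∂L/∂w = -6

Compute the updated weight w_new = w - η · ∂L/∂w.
w_new = 0.76

w_new = w - η·∂L/∂w = 0.7 - 0.01×(-6) = 0.7 - (-0.06) = 0.76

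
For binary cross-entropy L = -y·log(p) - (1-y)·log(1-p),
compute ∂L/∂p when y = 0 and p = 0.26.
∂L/∂p = 1.351

∂L/∂p = -y/p + (1-y)/(1-p) = 0 + 1/0.74 = 1.351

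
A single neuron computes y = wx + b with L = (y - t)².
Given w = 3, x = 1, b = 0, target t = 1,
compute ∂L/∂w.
∂L/∂w = 4

y = wx + b = (3)(1) + 0 = 3
∂L/∂y = 2(y - t) = 2(3 - 1) = 4
∂y/∂w = x = 1
∂L/∂w = ∂L/∂y · ∂y/∂w = 4 × 1 = 4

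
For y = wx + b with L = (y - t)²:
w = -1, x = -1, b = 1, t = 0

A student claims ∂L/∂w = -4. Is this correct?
Correct

y = (-1)(-1) + 1 = 2
∂L/∂y = 2(y - t) = 2(2 - 0) = 4
∂y/∂w = x = -1
∂L/∂w = 4 × -1 = -4

Claimed value: -4
Correct: The correct gradient is -4.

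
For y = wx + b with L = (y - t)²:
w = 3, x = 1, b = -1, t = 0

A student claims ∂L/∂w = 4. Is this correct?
Correct

y = (3)(1) + -1 = 2
∂L/∂y = 2(y - t) = 2(2 - 0) = 4
∂y/∂w = x = 1
∂L/∂w = 4 × 1 = 4

Claimed value: 4
Correct: The correct gradient is 4.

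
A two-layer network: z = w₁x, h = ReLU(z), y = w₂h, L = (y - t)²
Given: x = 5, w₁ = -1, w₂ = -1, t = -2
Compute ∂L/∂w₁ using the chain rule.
∂L/∂w₁ = 0

Forward pass:
z = w₁x = -1×5 = -5
h = ReLU(-5) = 0
y = w₂h = -1×0 = 0

Backward pass:
∂L/∂y = 2(y - t) = 2(0 - -2) = 4
∂y/∂h = w₂ = -1
∂h/∂z = 0 (ReLU derivative)
∂z/∂w₁ = x = 5

∂L/∂w₁ = 4 × -1 × 0 × 5 = 0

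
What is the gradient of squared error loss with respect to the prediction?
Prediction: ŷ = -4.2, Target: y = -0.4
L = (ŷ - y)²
∂L/∂ŷ = -7.6

∂L/∂ŷ = 2(ŷ - y) = 2(-4.2 - -0.4) = 2(-3.8) = -7.6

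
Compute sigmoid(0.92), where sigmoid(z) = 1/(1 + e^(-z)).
0.715

sigmoid(0.92) = 1/(1 + e^(-0.92)) = 1/(1 + 0.3985) = 0.715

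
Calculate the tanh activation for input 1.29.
0.8591

tanh(1.29) = (e^(1.29) - e^(-1.29))/(e^(1.29) + e^(-1.29)) = 0.8591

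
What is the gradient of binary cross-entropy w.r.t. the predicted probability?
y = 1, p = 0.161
∂L/∂p = -6.211

∂L/∂p = -y/p + (1-y)/(1-p) = -1/0.161 + 0 = -6.211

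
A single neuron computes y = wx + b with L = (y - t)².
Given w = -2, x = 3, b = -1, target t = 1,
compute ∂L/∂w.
∂L/∂w = -48

y = wx + b = (-2)(3) + -1 = -7
∂L/∂y = 2(y - t) = 2(-7 - 1) = -16
∂y/∂w = x = 3
∂L/∂w = ∂L/∂y · ∂y/∂w = -16 × 3 = -48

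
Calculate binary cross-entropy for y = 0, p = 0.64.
L = 1.022

L = -0·log(0.64) - 1·log(0.36) = -log(0.36) = 1.022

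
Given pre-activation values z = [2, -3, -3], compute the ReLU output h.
h = [2, 0, 0]

ReLU applied element-wise: max(0,2)=2, max(0,-3)=0, max(0,-3)=0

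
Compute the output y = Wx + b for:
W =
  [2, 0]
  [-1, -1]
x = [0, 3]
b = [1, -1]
y = [1, -4]

Wx = [2×0 + 0×3, -1×0 + -1×3]
   = [0, -3]
y = Wx + b = [0 + 1, -3 + -1] = [1, -4]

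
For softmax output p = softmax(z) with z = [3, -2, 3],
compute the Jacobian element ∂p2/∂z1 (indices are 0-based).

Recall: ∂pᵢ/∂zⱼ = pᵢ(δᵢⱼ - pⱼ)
∂p2/∂z1 = -0.001673

p = softmax(z) = [0.4983, 0.003358, 0.4983]
p2 = 0.4983, p1 = 0.003358

∂p2/∂z1 = -p2 × p1 = -0.4983 × 0.003358 = -0.001673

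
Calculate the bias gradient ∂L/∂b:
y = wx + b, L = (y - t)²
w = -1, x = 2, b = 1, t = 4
∂L/∂b = -10

y = wx + b = (-1)(2) + 1 = -1
∂L/∂y = 2(y - t) = 2(-1 - 4) = -10
∂y/∂b = 1
∂L/∂b = ∂L/∂y · ∂y/∂b = -10 × 1 = -10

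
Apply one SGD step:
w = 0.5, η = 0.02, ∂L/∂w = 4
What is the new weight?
w_new = 0.42

w_new = w - η·∂L/∂w = 0.5 - 0.02×(4) = 0.5 - (0.08) = 0.42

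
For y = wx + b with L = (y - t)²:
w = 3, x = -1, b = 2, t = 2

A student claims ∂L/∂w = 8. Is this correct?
Incorrect

y = (3)(-1) + 2 = -1
∂L/∂y = 2(y - t) = 2(-1 - 2) = -6
∂y/∂w = x = -1
∂L/∂w = -6 × -1 = 6

Claimed value: 8
Incorrect: The correct gradient is 6.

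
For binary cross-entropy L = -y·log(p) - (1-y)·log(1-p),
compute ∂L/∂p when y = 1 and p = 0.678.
∂L/∂p = -1.475

∂L/∂p = -y/p + (1-y)/(1-p) = -1/0.678 + 0 = -1.475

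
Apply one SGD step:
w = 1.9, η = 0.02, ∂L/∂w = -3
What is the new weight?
w_new = 1.96

w_new = w - η·∂L/∂w = 1.9 - 0.02×(-3) = 1.9 - (-0.06) = 1.96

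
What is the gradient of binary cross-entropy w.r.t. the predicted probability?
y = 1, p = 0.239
∂L/∂p = -4.184

∂L/∂p = -y/p + (1-y)/(1-p) = -1/0.239 + 0 = -4.184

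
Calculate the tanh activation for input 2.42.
0.9843

tanh(2.42) = (e^(2.42) - e^(-2.42))/(e^(2.42) + e^(-2.42)) = 0.9843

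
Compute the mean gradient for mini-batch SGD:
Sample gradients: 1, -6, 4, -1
Average gradient = -0.5

Average = (1/4)(1 + -6 + 4 + -1) = -2/4 = -0.5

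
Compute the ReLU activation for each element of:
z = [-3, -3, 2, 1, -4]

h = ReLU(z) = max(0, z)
h = [0, 0, 2, 1, 0]

ReLU applied element-wise: max(0,-3)=0, max(0,-3)=0, max(0,2)=2, max(0,1)=1, max(0,-4)=0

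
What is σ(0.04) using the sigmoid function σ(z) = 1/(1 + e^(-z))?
0.51

sigmoid(0.04) = 1/(1 + e^(-0.04)) = 1/(1 + 0.9608) = 0.51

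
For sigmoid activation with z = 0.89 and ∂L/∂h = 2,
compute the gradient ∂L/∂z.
∂L/∂z = 0.4127

σ(0.89) = 0.7089
σ'(0.89) = σ(0.89)(1 - σ(0.89)) = 0.7089 × 0.2911 = 0.2064
∂L/∂z = ∂L/∂h · σ'(z) = 2 × 0.2064 = 0.4127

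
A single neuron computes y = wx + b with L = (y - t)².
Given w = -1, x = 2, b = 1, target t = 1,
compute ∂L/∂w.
∂L/∂w = -8

y = wx + b = (-1)(2) + 1 = -1
∂L/∂y = 2(y - t) = 2(-1 - 1) = -4
∂y/∂w = x = 2
∂L/∂w = ∂L/∂y · ∂y/∂w = -4 × 2 = -8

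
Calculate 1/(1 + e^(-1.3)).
0.7858

sigmoid(1.3) = 1/(1 + e^(-1.3)) = 1/(1 + 0.2725) = 0.7858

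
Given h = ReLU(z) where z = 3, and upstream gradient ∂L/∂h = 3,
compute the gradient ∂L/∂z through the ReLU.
∂L/∂z = 3

h = ReLU(3) = 3
Since z > 0: ∂h/∂z = 1
∂L/∂z = ∂L/∂h · ∂h/∂z = 3 × 1 = 3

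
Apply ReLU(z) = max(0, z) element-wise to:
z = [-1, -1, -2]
h = [0, 0, 0]

ReLU applied element-wise: max(0,-1)=0, max(0,-1)=0, max(0,-2)=0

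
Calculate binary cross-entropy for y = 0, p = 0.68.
L = 1.139

L = -0·log(0.68) - 1·log(0.32) = -log(0.32) = 1.139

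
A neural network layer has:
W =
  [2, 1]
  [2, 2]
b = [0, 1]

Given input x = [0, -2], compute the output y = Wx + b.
y = [-2, -3]

Wx = [2×0 + 1×-2, 2×0 + 2×-2]
   = [-2, -4]
y = Wx + b = [-2 + 0, -4 + 1] = [-2, -3]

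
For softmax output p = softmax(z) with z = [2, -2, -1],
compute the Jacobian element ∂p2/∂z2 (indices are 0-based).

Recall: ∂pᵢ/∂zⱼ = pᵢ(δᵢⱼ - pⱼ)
∂p2/∂z2 = 0.04444

p = softmax(z) = [0.9362, 0.01715, 0.04661]
p2 = 0.04661

∂p2/∂z2 = p2(1 - p2) = 0.04661 × (1 - 0.04661) = 0.04444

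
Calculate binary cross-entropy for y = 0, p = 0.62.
L = 0.9676

L = -0·log(0.62) - 1·log(0.38) = -log(0.38) = 0.9676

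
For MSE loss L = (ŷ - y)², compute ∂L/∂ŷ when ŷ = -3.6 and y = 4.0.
∂L/∂ŷ = -15.2

∂L/∂ŷ = 2(ŷ - y) = 2(-3.6 - 4.0) = 2(-7.6) = -15.2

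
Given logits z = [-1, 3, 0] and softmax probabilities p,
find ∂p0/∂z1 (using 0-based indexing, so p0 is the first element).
∂p0/∂z1 = -0.01605

p = softmax(z) = [0.01715, 0.9362, 0.04661]
p0 = 0.01715, p1 = 0.9362

∂p0/∂z1 = -p0 × p1 = -0.01715 × 0.9362 = -0.01605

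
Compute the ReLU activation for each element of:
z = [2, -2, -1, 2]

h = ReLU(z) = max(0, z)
h = [2, 0, 0, 2]

ReLU applied element-wise: max(0,2)=2, max(0,-2)=0, max(0,-1)=0, max(0,2)=2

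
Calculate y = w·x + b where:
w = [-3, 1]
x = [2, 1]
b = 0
y = -5

y = (-3)(2) + (1)(1) + 0 = -5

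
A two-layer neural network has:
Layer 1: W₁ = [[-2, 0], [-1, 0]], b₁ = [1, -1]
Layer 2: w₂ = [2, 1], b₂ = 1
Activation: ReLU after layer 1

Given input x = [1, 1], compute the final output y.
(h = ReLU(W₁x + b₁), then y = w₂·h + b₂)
y = 1

Layer 1 pre-activation: z₁ = [-1, -2]
After ReLU: h = [0, 0]
Layer 2 output: y = 2×0 + 1×0 + 1 = 1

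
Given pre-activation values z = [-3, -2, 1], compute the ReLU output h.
h = [0, 0, 1]

ReLU applied element-wise: max(0,-3)=0, max(0,-2)=0, max(0,1)=1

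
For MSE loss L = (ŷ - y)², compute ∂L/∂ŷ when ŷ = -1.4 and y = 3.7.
∂L/∂ŷ = -10.2

∂L/∂ŷ = 2(ŷ - y) = 2(-1.4 - 3.7) = 2(-5.1) = -10.2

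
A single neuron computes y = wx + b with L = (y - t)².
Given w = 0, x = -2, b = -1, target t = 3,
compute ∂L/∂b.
∂L/∂b = -8

y = wx + b = (0)(-2) + -1 = -1
∂L/∂y = 2(y - t) = 2(-1 - 3) = -8
∂y/∂b = 1
∂L/∂b = ∂L/∂y · ∂y/∂b = -8 × 1 = -8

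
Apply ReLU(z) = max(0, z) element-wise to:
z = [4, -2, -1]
h = [4, 0, 0]

ReLU applied element-wise: max(0,4)=4, max(0,-2)=0, max(0,-1)=0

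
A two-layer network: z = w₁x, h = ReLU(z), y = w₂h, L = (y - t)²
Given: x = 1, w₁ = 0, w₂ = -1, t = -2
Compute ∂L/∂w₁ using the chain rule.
∂L/∂w₁ = 0

Forward pass:
z = w₁x = 0×1 = 0
h = ReLU(0) = 0
y = w₂h = -1×0 = 0

Backward pass:
∂L/∂y = 2(y - t) = 2(0 - -2) = 4
∂y/∂h = w₂ = -1
∂h/∂z = 0 (ReLU derivative)
∂z/∂w₁ = x = 1

∂L/∂w₁ = 4 × -1 × 0 × 1 = 0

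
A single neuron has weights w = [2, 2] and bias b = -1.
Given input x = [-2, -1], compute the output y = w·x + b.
y = -7

y = (2)(-2) + (2)(-1) + -1 = -7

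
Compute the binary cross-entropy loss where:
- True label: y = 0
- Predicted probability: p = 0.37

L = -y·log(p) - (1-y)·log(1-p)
L = 0.462

L = -0·log(0.37) - 1·log(0.63) = -log(0.63) = 0.462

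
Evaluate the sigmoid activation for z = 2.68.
0.9358

sigmoid(2.68) = 1/(1 + e^(-2.68)) = 1/(1 + 0.06856) = 0.9358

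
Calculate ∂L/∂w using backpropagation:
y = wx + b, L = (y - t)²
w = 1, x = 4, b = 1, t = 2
∂L/∂w = 24

y = wx + b = (1)(4) + 1 = 5
∂L/∂y = 2(y - t) = 2(5 - 2) = 6
∂y/∂w = x = 4
∂L/∂w = ∂L/∂y · ∂y/∂w = 6 × 4 = 24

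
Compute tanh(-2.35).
-0.982

tanh(-2.35) = (e^(-2.35) - e^(2.35))/(e^(-2.35) + e^(2.35)) = -0.982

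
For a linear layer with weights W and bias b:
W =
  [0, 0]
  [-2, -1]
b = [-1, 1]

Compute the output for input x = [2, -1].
y = [-1, -2]

Wx = [0×2 + 0×-1, -2×2 + -1×-1]
   = [0, -3]
y = Wx + b = [0 + -1, -3 + 1] = [-1, -2]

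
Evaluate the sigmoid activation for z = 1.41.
0.8038

sigmoid(1.41) = 1/(1 + e^(-1.41)) = 1/(1 + 0.2441) = 0.8038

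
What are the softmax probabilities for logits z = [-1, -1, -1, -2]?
p = [0.2969, 0.2969, 0.2969, 0.1092]

exp(z) = [0.3679, 0.3679, 0.3679, 0.1353]
Sum = 1.239
p = [0.2969, 0.2969, 0.2969, 0.1092]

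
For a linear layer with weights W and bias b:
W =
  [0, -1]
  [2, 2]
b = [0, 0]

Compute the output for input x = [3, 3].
y = [-3, 12]

Wx = [0×3 + -1×3, 2×3 + 2×3]
   = [-3, 12]
y = Wx + b = [-3 + 0, 12 + 0] = [-3, 12]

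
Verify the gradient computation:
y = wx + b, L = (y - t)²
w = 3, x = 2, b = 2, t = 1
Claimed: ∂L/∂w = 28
Correct

y = (3)(2) + 2 = 8
∂L/∂y = 2(y - t) = 2(8 - 1) = 14
∂y/∂w = x = 2
∂L/∂w = 14 × 2 = 28

Claimed value: 28
Correct: The correct gradient is 28.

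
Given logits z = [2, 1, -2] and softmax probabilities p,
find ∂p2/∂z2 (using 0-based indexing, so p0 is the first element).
∂p2/∂z2 = 0.01304

p = softmax(z) = [0.7214, 0.2654, 0.01321]
p2 = 0.01321

∂p2/∂z2 = p2(1 - p2) = 0.01321 × (1 - 0.01321) = 0.01304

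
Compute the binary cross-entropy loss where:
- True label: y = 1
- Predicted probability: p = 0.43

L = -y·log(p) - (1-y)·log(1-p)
L = 0.844

L = -1·log(0.43) - 0·log(0.57) = -log(0.43) = 0.844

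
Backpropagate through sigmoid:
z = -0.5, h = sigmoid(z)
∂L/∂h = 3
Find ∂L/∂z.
∂L/∂z = 0.705

σ(-0.5) = 0.3775
σ'(-0.5) = σ(-0.5)(1 - σ(-0.5)) = 0.3775 × 0.6225 = 0.235
∂L/∂z = ∂L/∂h · σ'(z) = 3 × 0.235 = 0.705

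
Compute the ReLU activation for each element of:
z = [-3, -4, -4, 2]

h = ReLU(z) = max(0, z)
h = [0, 0, 0, 2]

ReLU applied element-wise: max(0,-3)=0, max(0,-4)=0, max(0,-4)=0, max(0,2)=2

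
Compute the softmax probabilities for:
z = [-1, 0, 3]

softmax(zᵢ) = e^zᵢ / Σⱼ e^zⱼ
p = [0.0171, 0.0466, 0.9362]

exp(z) = [0.3679, 1, 20.09]
Sum = 21.45
p = [0.0171, 0.0466, 0.9362]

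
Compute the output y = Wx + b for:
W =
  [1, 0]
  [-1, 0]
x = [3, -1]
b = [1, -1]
y = [4, -4]

Wx = [1×3 + 0×-1, -1×3 + 0×-1]
   = [3, -3]
y = Wx + b = [3 + 1, -3 + -1] = [4, -4]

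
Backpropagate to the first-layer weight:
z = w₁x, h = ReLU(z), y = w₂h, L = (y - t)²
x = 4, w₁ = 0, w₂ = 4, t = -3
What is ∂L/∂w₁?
∂L/∂w₁ = 0

Forward pass:
z = w₁x = 0×4 = 0
h = ReLU(0) = 0
y = w₂h = 4×0 = 0

Backward pass:
∂L/∂y = 2(y - t) = 2(0 - -3) = 6
∂y/∂h = w₂ = 4
∂h/∂z = 0 (ReLU derivative)
∂z/∂w₁ = x = 4

∂L/∂w₁ = 6 × 4 × 0 × 4 = 0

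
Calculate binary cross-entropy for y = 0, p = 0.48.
L = 0.6539

L = -0·log(0.48) - 1·log(0.52) = -log(0.52) = 0.6539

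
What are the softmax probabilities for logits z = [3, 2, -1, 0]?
p = [0.6964, 0.2562, 0.0128, 0.0347]

exp(z) = [20.09, 7.389, 0.3679, 1]
Sum = 28.84
p = [0.6964, 0.2562, 0.0128, 0.0347]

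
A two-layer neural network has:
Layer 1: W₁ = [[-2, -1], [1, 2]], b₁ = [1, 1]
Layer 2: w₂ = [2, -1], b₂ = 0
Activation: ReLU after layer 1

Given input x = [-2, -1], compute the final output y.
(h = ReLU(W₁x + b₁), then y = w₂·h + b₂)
y = 12

Layer 1 pre-activation: z₁ = [6, -3]
After ReLU: h = [6, 0]
Layer 2 output: y = 2×6 + -1×0 + 0 = 12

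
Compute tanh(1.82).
0.9488

tanh(1.82) = (e^(1.82) - e^(-1.82))/(e^(1.82) + e^(-1.82)) = 0.9488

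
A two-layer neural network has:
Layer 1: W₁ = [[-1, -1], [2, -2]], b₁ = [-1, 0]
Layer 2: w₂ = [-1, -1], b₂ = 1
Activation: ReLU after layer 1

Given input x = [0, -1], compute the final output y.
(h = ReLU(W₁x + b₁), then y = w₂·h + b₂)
y = -1

Layer 1 pre-activation: z₁ = [0, 2]
After ReLU: h = [0, 2]
Layer 2 output: y = -1×0 + -1×2 + 1 = -1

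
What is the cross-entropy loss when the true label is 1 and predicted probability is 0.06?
L = 2.813

L = -1·log(0.06) - 0·log(0.94) = -log(0.06) = 2.813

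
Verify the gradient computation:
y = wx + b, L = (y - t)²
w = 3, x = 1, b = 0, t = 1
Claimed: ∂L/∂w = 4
Correct

y = (3)(1) + 0 = 3
∂L/∂y = 2(y - t) = 2(3 - 1) = 4
∂y/∂w = x = 1
∂L/∂w = 4 × 1 = 4

Claimed value: 4
Correct: The correct gradient is 4.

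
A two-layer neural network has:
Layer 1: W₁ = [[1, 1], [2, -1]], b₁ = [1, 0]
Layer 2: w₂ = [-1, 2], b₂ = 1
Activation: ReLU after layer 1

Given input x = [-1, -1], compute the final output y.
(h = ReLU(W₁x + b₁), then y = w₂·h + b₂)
y = 1

Layer 1 pre-activation: z₁ = [-1, -1]
After ReLU: h = [0, 0]
Layer 2 output: y = -1×0 + 2×0 + 1 = 1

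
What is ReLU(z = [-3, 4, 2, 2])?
h = [0, 4, 2, 2]

ReLU applied element-wise: max(0,-3)=0, max(0,4)=4, max(0,2)=2, max(0,2)=2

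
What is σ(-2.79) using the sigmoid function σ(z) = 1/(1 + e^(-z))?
0.05787

sigmoid(-2.79) = 1/(1 + e^(2.79)) = 1/(1 + 16.28) = 0.05787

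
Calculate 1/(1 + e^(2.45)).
0.07944

sigmoid(-2.45) = 1/(1 + e^(2.45)) = 1/(1 + 11.59) = 0.07944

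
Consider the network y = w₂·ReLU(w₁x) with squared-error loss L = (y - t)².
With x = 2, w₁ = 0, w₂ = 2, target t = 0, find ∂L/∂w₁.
∂L/∂w₁ = 0

Forward pass:
z = w₁x = 0×2 = 0
h = ReLU(0) = 0
y = w₂h = 2×0 = 0

Backward pass:
∂L/∂y = 2(y - t) = 2(0 - 0) = 0
∂y/∂h = w₂ = 2
∂h/∂z = 0 (ReLU derivative)
∂z/∂w₁ = x = 2

∂L/∂w₁ = 0 × 2 × 0 × 2 = 0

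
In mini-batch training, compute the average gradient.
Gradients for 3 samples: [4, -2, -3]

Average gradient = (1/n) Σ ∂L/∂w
Average gradient = -0.3333

Average = (1/3)(4 + -2 + -3) = -1/3 = -0.3333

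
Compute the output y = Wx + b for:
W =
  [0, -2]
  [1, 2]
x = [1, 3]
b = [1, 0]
y = [-5, 7]

Wx = [0×1 + -2×3, 1×1 + 2×3]
   = [-6, 7]
y = Wx + b = [-6 + 1, 7 + 0] = [-5, 7]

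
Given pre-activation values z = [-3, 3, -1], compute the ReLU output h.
h = [0, 3, 0]

ReLU applied element-wise: max(0,-3)=0, max(0,3)=3, max(0,-1)=0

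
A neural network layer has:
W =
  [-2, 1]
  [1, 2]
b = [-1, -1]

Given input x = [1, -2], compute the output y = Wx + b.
y = [-5, -4]

Wx = [-2×1 + 1×-2, 1×1 + 2×-2]
   = [-4, -3]
y = Wx + b = [-4 + -1, -3 + -1] = [-5, -4]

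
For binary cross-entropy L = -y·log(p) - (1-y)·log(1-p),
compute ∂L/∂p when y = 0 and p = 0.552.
∂L/∂p = 2.232

∂L/∂p = -y/p + (1-y)/(1-p) = 0 + 1/0.448 = 2.232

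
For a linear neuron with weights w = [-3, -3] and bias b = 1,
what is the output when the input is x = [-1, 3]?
y = -5

y = (-3)(-1) + (-3)(3) + 1 = -5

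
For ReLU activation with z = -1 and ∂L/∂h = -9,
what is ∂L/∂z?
∂L/∂z = 0

h = ReLU(-1) = 0
Since z < 0: ∂h/∂z = 0
∂L/∂z = ∂L/∂h · ∂h/∂z = -9 × 0 = 0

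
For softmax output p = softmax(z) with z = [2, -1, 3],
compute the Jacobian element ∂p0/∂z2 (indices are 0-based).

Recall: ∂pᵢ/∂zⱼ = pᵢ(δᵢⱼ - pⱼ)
∂p0/∂z2 = -0.1915

p = softmax(z) = [0.2654, 0.01321, 0.7214]
p0 = 0.2654, p2 = 0.7214

∂p0/∂z2 = -p0 × p2 = -0.2654 × 0.7214 = -0.1915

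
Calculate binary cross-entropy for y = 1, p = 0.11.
L = 2.207

L = -1·log(0.11) - 0·log(0.89) = -log(0.11) = 2.207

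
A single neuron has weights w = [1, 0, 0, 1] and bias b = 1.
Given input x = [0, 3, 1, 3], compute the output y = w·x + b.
y = 4

y = (1)(0) + (0)(3) + (0)(1) + (1)(3) + 1 = 4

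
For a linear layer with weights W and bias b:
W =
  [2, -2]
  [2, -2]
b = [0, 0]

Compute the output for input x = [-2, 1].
y = [-6, -6]

Wx = [2×-2 + -2×1, 2×-2 + -2×1]
   = [-6, -6]
y = Wx + b = [-6 + 0, -6 + 0] = [-6, -6]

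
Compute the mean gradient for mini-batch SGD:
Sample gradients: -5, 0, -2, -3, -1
Average gradient = -2.2

Average = (1/5)(-5 + 0 + -2 + -3 + -1) = -11/5 = -2.2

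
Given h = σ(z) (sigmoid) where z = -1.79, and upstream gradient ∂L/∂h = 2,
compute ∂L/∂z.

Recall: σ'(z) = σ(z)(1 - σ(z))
∂L/∂z = 0.2452

σ(-1.79) = 0.1431
σ'(-1.79) = σ(-1.79)(1 - σ(-1.79)) = 0.1431 × 0.8569 = 0.1226
∂L/∂z = ∂L/∂h · σ'(z) = 2 × 0.1226 = 0.2452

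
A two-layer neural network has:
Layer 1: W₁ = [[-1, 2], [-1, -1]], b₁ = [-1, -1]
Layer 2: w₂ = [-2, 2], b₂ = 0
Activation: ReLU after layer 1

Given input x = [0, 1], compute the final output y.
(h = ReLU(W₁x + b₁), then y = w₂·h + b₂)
y = -2

Layer 1 pre-activation: z₁ = [1, -2]
After ReLU: h = [1, 0]
Layer 2 output: y = -2×1 + 2×0 + 0 = -2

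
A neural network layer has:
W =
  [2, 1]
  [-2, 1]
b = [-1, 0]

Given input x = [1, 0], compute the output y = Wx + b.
y = [1, -2]

Wx = [2×1 + 1×0, -2×1 + 1×0]
   = [2, -2]
y = Wx + b = [2 + -1, -2 + 0] = [1, -2]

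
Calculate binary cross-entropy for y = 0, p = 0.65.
L = 1.05

L = -0·log(0.65) - 1·log(0.35) = -log(0.35) = 1.05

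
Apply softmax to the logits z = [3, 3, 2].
p = [0.4223, 0.4223, 0.1554]

exp(z) = [20.09, 20.09, 7.389]
Sum = 47.56
p = [0.4223, 0.4223, 0.1554]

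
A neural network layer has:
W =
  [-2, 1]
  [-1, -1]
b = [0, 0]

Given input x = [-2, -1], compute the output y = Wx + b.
y = [3, 3]

Wx = [-2×-2 + 1×-1, -1×-2 + -1×-1]
   = [3, 3]
y = Wx + b = [3 + 0, 3 + 0] = [3, 3]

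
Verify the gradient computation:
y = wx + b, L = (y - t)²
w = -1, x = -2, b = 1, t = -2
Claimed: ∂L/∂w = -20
Correct

y = (-1)(-2) + 1 = 3
∂L/∂y = 2(y - t) = 2(3 - -2) = 10
∂y/∂w = x = -2
∂L/∂w = 10 × -2 = -20

Claimed value: -20
Correct: The correct gradient is -20.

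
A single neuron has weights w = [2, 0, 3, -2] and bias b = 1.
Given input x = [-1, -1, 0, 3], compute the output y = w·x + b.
y = -7

y = (2)(-1) + (0)(-1) + (3)(0) + (-2)(3) + 1 = -7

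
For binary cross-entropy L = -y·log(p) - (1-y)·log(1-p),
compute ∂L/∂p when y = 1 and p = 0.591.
∂L/∂p = -1.692

∂L/∂p = -y/p + (1-y)/(1-p) = -1/0.591 + 0 = -1.692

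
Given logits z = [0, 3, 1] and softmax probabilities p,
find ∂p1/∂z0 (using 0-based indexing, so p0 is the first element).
∂p1/∂z0 = -0.03545

p = softmax(z) = [0.04201, 0.8438, 0.1142]
p1 = 0.8438, p0 = 0.04201

∂p1/∂z0 = -p1 × p0 = -0.8438 × 0.04201 = -0.03545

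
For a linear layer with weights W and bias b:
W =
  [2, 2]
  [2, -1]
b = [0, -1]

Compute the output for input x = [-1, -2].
y = [-6, -1]

Wx = [2×-1 + 2×-2, 2×-1 + -1×-2]
   = [-6, 0]
y = Wx + b = [-6 + 0, 0 + -1] = [-6, -1]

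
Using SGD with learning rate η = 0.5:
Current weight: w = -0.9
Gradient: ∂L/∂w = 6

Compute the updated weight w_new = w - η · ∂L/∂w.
w_new = -3.9

w_new = w - η·∂L/∂w = -0.9 - 0.5×(6) = -0.9 - (3) = -3.9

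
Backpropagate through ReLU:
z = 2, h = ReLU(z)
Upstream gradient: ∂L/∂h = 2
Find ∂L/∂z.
∂L/∂z = 2

h = ReLU(2) = 2
Since z > 0: ∂h/∂z = 1
∂L/∂z = ∂L/∂h · ∂h/∂z = 2 × 1 = 2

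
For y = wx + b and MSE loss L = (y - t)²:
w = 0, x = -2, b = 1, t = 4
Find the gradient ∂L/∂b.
∂L/∂b = -6

y = wx + b = (0)(-2) + 1 = 1
∂L/∂y = 2(y - t) = 2(1 - 4) = -6
∂y/∂b = 1
∂L/∂b = ∂L/∂y · ∂y/∂b = -6 × 1 = -6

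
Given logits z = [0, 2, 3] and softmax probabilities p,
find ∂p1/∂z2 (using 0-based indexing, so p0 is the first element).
∂p1/∂z2 = -0.183

p = softmax(z) = [0.03512, 0.2595, 0.7054]
p1 = 0.2595, p2 = 0.7054

∂p1/∂z2 = -p1 × p2 = -0.2595 × 0.7054 = -0.183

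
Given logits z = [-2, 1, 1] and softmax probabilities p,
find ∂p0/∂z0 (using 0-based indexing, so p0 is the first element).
∂p0/∂z0 = 0.0237

p = softmax(z) = [0.02429, 0.4879, 0.4879]
p0 = 0.02429

∂p0/∂z0 = p0(1 - p0) = 0.02429 × (1 - 0.02429) = 0.0237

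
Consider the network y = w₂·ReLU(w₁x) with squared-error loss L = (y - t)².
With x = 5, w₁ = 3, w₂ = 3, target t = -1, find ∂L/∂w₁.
∂L/∂w₁ = 1380

Forward pass:
z = w₁x = 3×5 = 15
h = ReLU(15) = 15
y = w₂h = 3×15 = 45

Backward pass:
∂L/∂y = 2(y - t) = 2(45 - -1) = 92
∂y/∂h = w₂ = 3
∂h/∂z = 1 (ReLU derivative)
∂z/∂w₁ = x = 5

∂L/∂w₁ = 92 × 3 × 1 × 5 = 1380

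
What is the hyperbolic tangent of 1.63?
0.9261

tanh(1.63) = (e^(1.63) - e^(-1.63))/(e^(1.63) + e^(-1.63)) = 0.9261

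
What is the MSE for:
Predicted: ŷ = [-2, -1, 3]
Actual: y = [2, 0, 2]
MSE = 6

MSE = (1/3)((-2-2)² + (-1-0)² + (3-2)²) = (1/3)(16 + 1 + 1) = 6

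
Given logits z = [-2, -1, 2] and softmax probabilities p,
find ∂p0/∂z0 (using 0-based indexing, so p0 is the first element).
∂p0/∂z0 = 0.01685

p = softmax(z) = [0.01715, 0.04661, 0.9362]
p0 = 0.01715

∂p0/∂z0 = p0(1 - p0) = 0.01715 × (1 - 0.01715) = 0.01685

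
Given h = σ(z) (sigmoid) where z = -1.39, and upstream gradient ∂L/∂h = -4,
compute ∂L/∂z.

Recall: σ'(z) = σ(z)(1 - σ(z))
∂L/∂z = -0.6386

σ(-1.39) = 0.1994
σ'(-1.39) = σ(-1.39)(1 - σ(-1.39)) = 0.1994 × 0.8006 = 0.1596
∂L/∂z = ∂L/∂h · σ'(z) = -4 × 0.1596 = -0.6386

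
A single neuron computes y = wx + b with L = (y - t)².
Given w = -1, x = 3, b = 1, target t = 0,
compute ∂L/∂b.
∂L/∂b = -4

y = wx + b = (-1)(3) + 1 = -2
∂L/∂y = 2(y - t) = 2(-2 - 0) = -4
∂y/∂b = 1
∂L/∂b = ∂L/∂y · ∂y/∂b = -4 × 1 = -4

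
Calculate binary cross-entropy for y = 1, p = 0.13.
L = 2.04

L = -1·log(0.13) - 0·log(0.87) = -log(0.13) = 2.04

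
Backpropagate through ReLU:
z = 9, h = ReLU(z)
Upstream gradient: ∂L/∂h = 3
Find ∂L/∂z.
∂L/∂z = 3

h = ReLU(9) = 9
Since z > 0: ∂h/∂z = 1
∂L/∂z = ∂L/∂h · ∂h/∂z = 3 × 1 = 3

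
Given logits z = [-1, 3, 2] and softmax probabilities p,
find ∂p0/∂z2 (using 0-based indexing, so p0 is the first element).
∂p0/∂z2 = -0.003507

p = softmax(z) = [0.01321, 0.7214, 0.2654]
p0 = 0.01321, p2 = 0.2654

∂p0/∂z2 = -p0 × p2 = -0.01321 × 0.2654 = -0.003507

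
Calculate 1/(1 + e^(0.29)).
0.428

sigmoid(-0.29) = 1/(1 + e^(0.29)) = 1/(1 + 1.336) = 0.428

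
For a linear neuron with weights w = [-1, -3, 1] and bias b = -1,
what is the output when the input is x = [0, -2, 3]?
y = 8

y = (-1)(0) + (-3)(-2) + (1)(3) + -1 = 8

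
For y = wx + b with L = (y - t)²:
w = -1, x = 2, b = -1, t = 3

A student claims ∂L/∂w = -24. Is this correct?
Correct

y = (-1)(2) + -1 = -3
∂L/∂y = 2(y - t) = 2(-3 - 3) = -12
∂y/∂w = x = 2
∂L/∂w = -12 × 2 = -24

Claimed value: -24
Correct: The correct gradient is -24.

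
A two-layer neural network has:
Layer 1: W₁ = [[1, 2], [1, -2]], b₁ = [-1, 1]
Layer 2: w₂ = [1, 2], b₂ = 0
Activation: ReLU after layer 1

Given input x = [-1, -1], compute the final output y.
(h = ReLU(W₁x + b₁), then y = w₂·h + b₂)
y = 4

Layer 1 pre-activation: z₁ = [-4, 2]
After ReLU: h = [0, 2]
Layer 2 output: y = 1×0 + 2×2 + 0 = 4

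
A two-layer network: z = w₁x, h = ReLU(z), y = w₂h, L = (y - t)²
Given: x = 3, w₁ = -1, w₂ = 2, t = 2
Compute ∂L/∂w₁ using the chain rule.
∂L/∂w₁ = 0

Forward pass:
z = w₁x = -1×3 = -3
h = ReLU(-3) = 0
y = w₂h = 2×0 = 0

Backward pass:
∂L/∂y = 2(y - t) = 2(0 - 2) = -4
∂y/∂h = w₂ = 2
∂h/∂z = 0 (ReLU derivative)
∂z/∂w₁ = x = 3

∂L/∂w₁ = -4 × 2 × 0 × 3 = 0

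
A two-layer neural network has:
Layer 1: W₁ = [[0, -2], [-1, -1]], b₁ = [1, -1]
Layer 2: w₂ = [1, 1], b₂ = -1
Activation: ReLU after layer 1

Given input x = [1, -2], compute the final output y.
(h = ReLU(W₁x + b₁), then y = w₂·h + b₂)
y = 4

Layer 1 pre-activation: z₁ = [5, 0]
After ReLU: h = [5, 0]
Layer 2 output: y = 1×5 + 1×0 + -1 = 4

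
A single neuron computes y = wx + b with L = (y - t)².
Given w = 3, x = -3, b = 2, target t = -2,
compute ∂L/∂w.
∂L/∂w = 30

y = wx + b = (3)(-3) + 2 = -7
∂L/∂y = 2(y - t) = 2(-7 - -2) = -10
∂y/∂w = x = -3
∂L/∂w = ∂L/∂y · ∂y/∂w = -10 × -3 = 30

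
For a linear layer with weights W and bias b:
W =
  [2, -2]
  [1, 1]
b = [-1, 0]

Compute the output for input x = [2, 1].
y = [1, 3]

Wx = [2×2 + -2×1, 1×2 + 1×1]
   = [2, 3]
y = Wx + b = [2 + -1, 3 + 0] = [1, 3]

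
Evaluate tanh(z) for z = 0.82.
0.6751

tanh(0.82) = (e^(0.82) - e^(-0.82))/(e^(0.82) + e^(-0.82)) = 0.6751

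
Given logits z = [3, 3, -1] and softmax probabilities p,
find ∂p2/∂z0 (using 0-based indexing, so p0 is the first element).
∂p2/∂z0 = -0.004496

p = softmax(z) = [0.4955, 0.4955, 0.009075]
p2 = 0.009075, p0 = 0.4955

∂p2/∂z0 = -p2 × p0 = -0.009075 × 0.4955 = -0.004496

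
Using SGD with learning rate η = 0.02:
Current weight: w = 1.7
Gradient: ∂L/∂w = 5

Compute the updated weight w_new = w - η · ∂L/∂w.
w_new = 1.6

w_new = w - η·∂L/∂w = 1.7 - 0.02×(5) = 1.7 - (0.1) = 1.6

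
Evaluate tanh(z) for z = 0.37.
0.354

tanh(0.37) = (e^(0.37) - e^(-0.37))/(e^(0.37) + e^(-0.37)) = 0.354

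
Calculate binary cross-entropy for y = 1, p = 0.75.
L = 0.2877

L = -1·log(0.75) - 0·log(0.25) = -log(0.75) = 0.2877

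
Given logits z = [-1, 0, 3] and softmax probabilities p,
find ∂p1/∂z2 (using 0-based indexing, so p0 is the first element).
∂p1/∂z2 = -0.04364

p = softmax(z) = [0.01715, 0.04661, 0.9362]
p1 = 0.04661, p2 = 0.9362

∂p1/∂z2 = -p1 × p2 = -0.04661 × 0.9362 = -0.04364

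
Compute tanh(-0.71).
-0.6107

tanh(-0.71) = (e^(-0.71) - e^(0.71))/(e^(-0.71) + e^(0.71)) = -0.6107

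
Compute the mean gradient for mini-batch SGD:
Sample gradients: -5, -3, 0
Average gradient = -2.667

Average = (1/3)(-5 + -3 + 0) = -8/3 = -2.667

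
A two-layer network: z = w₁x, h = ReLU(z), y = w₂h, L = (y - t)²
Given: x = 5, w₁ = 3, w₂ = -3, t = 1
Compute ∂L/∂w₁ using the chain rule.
∂L/∂w₁ = 1380

Forward pass:
z = w₁x = 3×5 = 15
h = ReLU(15) = 15
y = w₂h = -3×15 = -45

Backward pass:
∂L/∂y = 2(y - t) = 2(-45 - 1) = -92
∂y/∂h = w₂ = -3
∂h/∂z = 1 (ReLU derivative)
∂z/∂w₁ = x = 5

∂L/∂w₁ = -92 × -3 × 1 × 5 = 1380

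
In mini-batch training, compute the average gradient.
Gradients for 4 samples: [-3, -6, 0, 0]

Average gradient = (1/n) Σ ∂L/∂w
Average gradient = -2.25

Average = (1/4)(-3 + -6 + 0 + 0) = -9/4 = -2.25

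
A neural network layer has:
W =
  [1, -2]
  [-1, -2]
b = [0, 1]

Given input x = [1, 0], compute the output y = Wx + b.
y = [1, 0]

Wx = [1×1 + -2×0, -1×1 + -2×0]
   = [1, -1]
y = Wx + b = [1 + 0, -1 + 1] = [1, 0]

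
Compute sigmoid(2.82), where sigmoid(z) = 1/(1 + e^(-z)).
0.9437

sigmoid(2.82) = 1/(1 + e^(-2.82)) = 1/(1 + 0.05961) = 0.9437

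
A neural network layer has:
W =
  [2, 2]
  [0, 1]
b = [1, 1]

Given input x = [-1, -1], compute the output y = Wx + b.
y = [-3, 0]

Wx = [2×-1 + 2×-1, 0×-1 + 1×-1]
   = [-4, -1]
y = Wx + b = [-4 + 1, -1 + 1] = [-3, 0]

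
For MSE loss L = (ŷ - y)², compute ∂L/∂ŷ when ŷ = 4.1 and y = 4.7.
∂L/∂ŷ = -1.2

∂L/∂ŷ = 2(ŷ - y) = 2(4.1 - 4.7) = 2(-0.6) = -1.2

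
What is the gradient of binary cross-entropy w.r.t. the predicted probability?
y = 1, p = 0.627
∂L/∂p = -1.595

∂L/∂p = -y/p + (1-y)/(1-p) = -1/0.627 + 0 = -1.595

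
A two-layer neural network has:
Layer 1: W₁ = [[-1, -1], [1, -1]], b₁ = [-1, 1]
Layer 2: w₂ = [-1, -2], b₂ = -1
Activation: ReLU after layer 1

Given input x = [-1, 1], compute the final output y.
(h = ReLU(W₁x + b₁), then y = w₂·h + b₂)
y = -1

Layer 1 pre-activation: z₁ = [-1, -1]
After ReLU: h = [0, 0]
Layer 2 output: y = -1×0 + -2×0 + -1 = -1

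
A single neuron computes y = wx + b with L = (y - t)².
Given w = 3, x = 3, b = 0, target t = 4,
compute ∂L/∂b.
∂L/∂b = 10

y = wx + b = (3)(3) + 0 = 9
∂L/∂y = 2(y - t) = 2(9 - 4) = 10
∂y/∂b = 1
∂L/∂b = ∂L/∂y · ∂y/∂b = 10 × 1 = 10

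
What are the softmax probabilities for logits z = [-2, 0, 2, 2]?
p = [0.0085, 0.0628, 0.4643, 0.4643]

exp(z) = [0.1353, 1, 7.389, 7.389]
Sum = 15.91
p = [0.0085, 0.0628, 0.4643, 0.4643]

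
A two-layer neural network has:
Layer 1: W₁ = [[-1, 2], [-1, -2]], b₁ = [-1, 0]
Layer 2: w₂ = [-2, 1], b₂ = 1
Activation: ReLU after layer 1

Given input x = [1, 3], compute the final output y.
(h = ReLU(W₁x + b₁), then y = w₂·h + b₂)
y = -7

Layer 1 pre-activation: z₁ = [4, -7]
After ReLU: h = [4, 0]
Layer 2 output: y = -2×4 + 1×0 + 1 = -7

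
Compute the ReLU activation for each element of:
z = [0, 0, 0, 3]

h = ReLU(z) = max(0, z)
h = [0, 0, 0, 3]

ReLU applied element-wise: max(0,0)=0, max(0,0)=0, max(0,0)=0, max(0,3)=3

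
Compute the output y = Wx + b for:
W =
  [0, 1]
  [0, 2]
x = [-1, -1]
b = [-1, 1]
y = [-2, -1]

Wx = [0×-1 + 1×-1, 0×-1 + 2×-1]
   = [-1, -2]
y = Wx + b = [-1 + -1, -2 + 1] = [-2, -1]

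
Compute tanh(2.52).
0.9871

tanh(2.52) = (e^(2.52) - e^(-2.52))/(e^(2.52) + e^(-2.52)) = 0.9871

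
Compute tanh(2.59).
0.9888

tanh(2.59) = (e^(2.59) - e^(-2.59))/(e^(2.59) + e^(-2.59)) = 0.9888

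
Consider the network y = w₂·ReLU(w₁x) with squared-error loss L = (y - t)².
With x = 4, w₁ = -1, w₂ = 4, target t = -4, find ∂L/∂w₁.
∂L/∂w₁ = 0

Forward pass:
z = w₁x = -1×4 = -4
h = ReLU(-4) = 0
y = w₂h = 4×0 = 0

Backward pass:
∂L/∂y = 2(y - t) = 2(0 - -4) = 8
∂y/∂h = w₂ = 4
∂h/∂z = 0 (ReLU derivative)
∂z/∂w₁ = x = 4

∂L/∂w₁ = 8 × 4 × 0 × 4 = 0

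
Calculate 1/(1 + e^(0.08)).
0.48

sigmoid(-0.08) = 1/(1 + e^(0.08)) = 1/(1 + 1.083) = 0.48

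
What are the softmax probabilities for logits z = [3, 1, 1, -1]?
p = [0.7758, 0.105, 0.105, 0.0142]

exp(z) = [20.09, 2.718, 2.718, 0.3679]
Sum = 25.89
p = [0.7758, 0.105, 0.105, 0.0142]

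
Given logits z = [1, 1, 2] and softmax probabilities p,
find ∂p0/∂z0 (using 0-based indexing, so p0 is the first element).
∂p0/∂z0 = 0.167

p = softmax(z) = [0.2119, 0.2119, 0.5761]
p0 = 0.2119

∂p0/∂z0 = p0(1 - p0) = 0.2119 × (1 - 0.2119) = 0.167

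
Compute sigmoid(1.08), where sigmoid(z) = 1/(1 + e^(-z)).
0.7465

sigmoid(1.08) = 1/(1 + e^(-1.08)) = 1/(1 + 0.3396) = 0.7465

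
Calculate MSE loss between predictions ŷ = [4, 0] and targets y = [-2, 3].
MSE = 22.5

MSE = (1/2)((4--2)² + (0-3)²) = (1/2)(36 + 9) = 22.5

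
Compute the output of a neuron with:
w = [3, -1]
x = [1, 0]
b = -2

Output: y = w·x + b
y = 1

y = (3)(1) + (-1)(0) + -2 = 1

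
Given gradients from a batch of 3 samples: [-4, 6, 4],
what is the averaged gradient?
Average gradient = 2

Average = (1/3)(-4 + 6 + 4) = 6/3 = 2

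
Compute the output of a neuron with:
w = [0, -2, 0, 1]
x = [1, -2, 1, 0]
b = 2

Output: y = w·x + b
y = 6

y = (0)(1) + (-2)(-2) + (0)(1) + (1)(0) + 2 = 6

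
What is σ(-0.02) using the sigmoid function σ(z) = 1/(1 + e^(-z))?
0.495

sigmoid(-0.02) = 1/(1 + e^(0.02)) = 1/(1 + 1.02) = 0.495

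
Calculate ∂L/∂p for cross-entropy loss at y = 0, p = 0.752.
∂L/∂p = 4.032

∂L/∂p = -y/p + (1-y)/(1-p) = 0 + 1/0.248 = 4.032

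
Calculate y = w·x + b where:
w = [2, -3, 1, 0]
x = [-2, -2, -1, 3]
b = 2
y = 3

y = (2)(-2) + (-3)(-2) + (1)(-1) + (0)(3) + 2 = 3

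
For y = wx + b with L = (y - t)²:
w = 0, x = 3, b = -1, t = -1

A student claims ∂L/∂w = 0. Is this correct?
Correct

y = (0)(3) + -1 = -1
∂L/∂y = 2(y - t) = 2(-1 - -1) = 0
∂y/∂w = x = 3
∂L/∂w = 0 × 3 = 0

Claimed value: 0
Correct: The correct gradient is 0.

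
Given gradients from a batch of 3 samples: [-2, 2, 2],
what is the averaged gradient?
Average gradient = 0.6667

Average = (1/3)(-2 + 2 + 2) = 2/3 = 0.6667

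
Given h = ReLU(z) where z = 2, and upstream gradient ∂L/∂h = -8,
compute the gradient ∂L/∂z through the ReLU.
∂L/∂z = -8

h = ReLU(2) = 2
Since z > 0: ∂h/∂z = 1
∂L/∂z = ∂L/∂h · ∂h/∂z = -8 × 1 = -8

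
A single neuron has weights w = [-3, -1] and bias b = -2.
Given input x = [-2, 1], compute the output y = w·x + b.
y = 3

y = (-3)(-2) + (-1)(1) + -2 = 3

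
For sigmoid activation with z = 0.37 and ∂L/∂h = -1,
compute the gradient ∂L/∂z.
∂L/∂z = -0.2416

σ(0.37) = 0.5915
σ'(0.37) = σ(0.37)(1 - σ(0.37)) = 0.5915 × 0.4085 = 0.2416
∂L/∂z = ∂L/∂h · σ'(z) = -1 × 0.2416 = -0.2416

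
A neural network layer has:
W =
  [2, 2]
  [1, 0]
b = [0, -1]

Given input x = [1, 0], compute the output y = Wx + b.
y = [2, 0]

Wx = [2×1 + 2×0, 1×1 + 0×0]
   = [2, 1]
y = Wx + b = [2 + 0, 1 + -1] = [2, 0]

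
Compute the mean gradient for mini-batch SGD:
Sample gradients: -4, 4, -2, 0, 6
Average gradient = 0.8

Average = (1/5)(-4 + 4 + -2 + 0 + 6) = 4/5 = 0.8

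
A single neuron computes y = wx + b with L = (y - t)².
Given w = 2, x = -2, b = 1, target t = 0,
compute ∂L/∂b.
∂L/∂b = -6

y = wx + b = (2)(-2) + 1 = -3
∂L/∂y = 2(y - t) = 2(-3 - 0) = -6
∂y/∂b = 1
∂L/∂b = ∂L/∂y · ∂y/∂b = -6 × 1 = -6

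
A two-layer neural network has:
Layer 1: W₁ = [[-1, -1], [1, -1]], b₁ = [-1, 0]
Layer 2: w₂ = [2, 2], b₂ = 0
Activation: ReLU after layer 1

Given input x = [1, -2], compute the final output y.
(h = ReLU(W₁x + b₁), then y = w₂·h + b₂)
y = 6

Layer 1 pre-activation: z₁ = [0, 3]
After ReLU: h = [0, 3]
Layer 2 output: y = 2×0 + 2×3 + 0 = 6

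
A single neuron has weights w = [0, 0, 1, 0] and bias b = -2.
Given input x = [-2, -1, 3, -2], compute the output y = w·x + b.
y = 1

y = (0)(-2) + (0)(-1) + (1)(3) + (0)(-2) + -2 = 1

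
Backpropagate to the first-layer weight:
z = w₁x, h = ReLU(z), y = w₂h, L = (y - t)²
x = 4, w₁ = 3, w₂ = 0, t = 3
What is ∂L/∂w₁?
∂L/∂w₁ = 0

Forward pass:
z = w₁x = 3×4 = 12
h = ReLU(12) = 12
y = w₂h = 0×12 = 0

Backward pass:
∂L/∂y = 2(y - t) = 2(0 - 3) = -6
∂y/∂h = w₂ = 0
∂h/∂z = 1 (ReLU derivative)
∂z/∂w₁ = x = 4

∂L/∂w₁ = -6 × 0 × 1 × 4 = 0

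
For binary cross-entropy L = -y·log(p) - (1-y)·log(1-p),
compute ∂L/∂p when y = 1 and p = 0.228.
∂L/∂p = -4.386

∂L/∂p = -y/p + (1-y)/(1-p) = -1/0.228 + 0 = -4.386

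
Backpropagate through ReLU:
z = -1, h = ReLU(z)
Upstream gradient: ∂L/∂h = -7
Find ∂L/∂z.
∂L/∂z = 0

h = ReLU(-1) = 0
Since z < 0: ∂h/∂z = 0
∂L/∂z = ∂L/∂h · ∂h/∂z = -7 × 0 = 0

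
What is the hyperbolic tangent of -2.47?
-0.9858

tanh(-2.47) = (e^(-2.47) - e^(2.47))/(e^(-2.47) + e^(2.47)) = -0.9858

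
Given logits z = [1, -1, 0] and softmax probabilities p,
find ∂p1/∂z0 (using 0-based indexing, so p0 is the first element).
∂p1/∂z0 = -0.05989

p = softmax(z) = [0.6652, 0.09003, 0.2447]
p1 = 0.09003, p0 = 0.6652

∂p1/∂z0 = -p1 × p0 = -0.09003 × 0.6652 = -0.05989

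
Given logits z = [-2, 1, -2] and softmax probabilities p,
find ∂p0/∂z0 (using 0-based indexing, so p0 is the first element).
∂p0/∂z0 = 0.04323

p = softmax(z) = [0.04528, 0.9094, 0.04528]
p0 = 0.04528

∂p0/∂z0 = p0(1 - p0) = 0.04528 × (1 - 0.04528) = 0.04323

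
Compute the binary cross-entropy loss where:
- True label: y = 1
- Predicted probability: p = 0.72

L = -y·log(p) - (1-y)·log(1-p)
L = 0.3285

L = -1·log(0.72) - 0·log(0.28) = -log(0.72) = 0.3285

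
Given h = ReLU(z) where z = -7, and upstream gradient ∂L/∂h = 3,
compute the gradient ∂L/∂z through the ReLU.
∂L/∂z = 0

h = ReLU(-7) = 0
Since z < 0: ∂h/∂z = 0
∂L/∂z = ∂L/∂h · ∂h/∂z = 3 × 0 = 0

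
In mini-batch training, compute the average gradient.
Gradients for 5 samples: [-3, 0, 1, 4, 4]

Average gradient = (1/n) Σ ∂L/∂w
Average gradient = 1.2

Average = (1/5)(-3 + 0 + 1 + 4 + 4) = 6/5 = 1.2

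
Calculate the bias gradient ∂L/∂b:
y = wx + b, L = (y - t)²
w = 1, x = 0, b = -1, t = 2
∂L/∂b = -6

y = wx + b = (1)(0) + -1 = -1
∂L/∂y = 2(y - t) = 2(-1 - 2) = -6
∂y/∂b = 1
∂L/∂b = ∂L/∂y · ∂y/∂b = -6 × 1 = -6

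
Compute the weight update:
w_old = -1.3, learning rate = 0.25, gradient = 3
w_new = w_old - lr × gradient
w_new = -2.05

w_new = w - η·∂L/∂w = -1.3 - 0.25×(3) = -1.3 - (0.75) = -2.05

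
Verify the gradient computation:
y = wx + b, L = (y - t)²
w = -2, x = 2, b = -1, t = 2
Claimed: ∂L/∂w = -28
Correct

y = (-2)(2) + -1 = -5
∂L/∂y = 2(y - t) = 2(-5 - 2) = -14
∂y/∂w = x = 2
∂L/∂w = -14 × 2 = -28

Claimed value: -28
Correct: The correct gradient is -28.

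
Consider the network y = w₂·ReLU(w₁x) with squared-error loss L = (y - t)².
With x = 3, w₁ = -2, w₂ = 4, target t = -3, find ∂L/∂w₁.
∂L/∂w₁ = 0

Forward pass:
z = w₁x = -2×3 = -6
h = ReLU(-6) = 0
y = w₂h = 4×0 = 0

Backward pass:
∂L/∂y = 2(y - t) = 2(0 - -3) = 6
∂y/∂h = w₂ = 4
∂h/∂z = 0 (ReLU derivative)
∂z/∂w₁ = x = 3

∂L/∂w₁ = 6 × 4 × 0 × 3 = 0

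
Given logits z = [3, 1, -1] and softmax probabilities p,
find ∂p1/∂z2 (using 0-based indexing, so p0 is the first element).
∂p1/∂z2 = -0.001862

p = softmax(z) = [0.8668, 0.1173, 0.01588]
p1 = 0.1173, p2 = 0.01588

∂p1/∂z2 = -p1 × p2 = -0.1173 × 0.01588 = -0.001862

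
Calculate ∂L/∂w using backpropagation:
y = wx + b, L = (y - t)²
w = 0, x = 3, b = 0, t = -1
∂L/∂w = 6

y = wx + b = (0)(3) + 0 = 0
∂L/∂y = 2(y - t) = 2(0 - -1) = 2
∂y/∂w = x = 3
∂L/∂w = ∂L/∂y · ∂y/∂w = 2 × 3 = 6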